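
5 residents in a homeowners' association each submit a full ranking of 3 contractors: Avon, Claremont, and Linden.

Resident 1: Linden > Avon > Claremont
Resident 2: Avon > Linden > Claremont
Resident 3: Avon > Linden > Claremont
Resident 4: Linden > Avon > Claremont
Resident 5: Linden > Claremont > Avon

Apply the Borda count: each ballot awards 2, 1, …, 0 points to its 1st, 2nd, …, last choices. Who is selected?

Borda scores:
  Avon: 1 + 2 + 2 + 1 + 0 = 6
  Claremont: 0 + 0 + 0 + 0 + 1 = 1
  Linden: 2 + 1 + 1 + 2 + 2 = 8
Linden has the highest total.

Linden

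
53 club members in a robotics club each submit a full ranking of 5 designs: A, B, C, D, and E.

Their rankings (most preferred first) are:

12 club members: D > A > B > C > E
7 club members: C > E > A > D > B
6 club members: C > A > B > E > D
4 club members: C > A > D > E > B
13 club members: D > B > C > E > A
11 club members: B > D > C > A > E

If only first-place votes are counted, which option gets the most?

D

First-place vote totals:
  A: 0
  B: 11
  C: 17
  D: 25
  E: 0
D has the most first-place votes.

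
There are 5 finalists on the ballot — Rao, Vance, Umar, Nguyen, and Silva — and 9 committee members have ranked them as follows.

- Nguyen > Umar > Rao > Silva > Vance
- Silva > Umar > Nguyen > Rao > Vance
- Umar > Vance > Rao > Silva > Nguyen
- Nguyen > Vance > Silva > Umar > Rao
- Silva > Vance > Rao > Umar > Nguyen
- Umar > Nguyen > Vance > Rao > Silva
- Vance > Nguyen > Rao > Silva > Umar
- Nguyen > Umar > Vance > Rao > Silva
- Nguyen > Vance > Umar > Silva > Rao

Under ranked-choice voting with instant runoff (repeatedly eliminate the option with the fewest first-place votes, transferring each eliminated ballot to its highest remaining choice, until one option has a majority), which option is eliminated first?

Round 1: Nguyen 4, Umar 2, Silva 2, Vance 1, Rao 0. Rao has the fewest and is eliminated.
Round 2: Nguyen 4, Umar 2, Silva 2, Vance 1. Vance has the fewest and is eliminated.
Round 3: Nguyen 5, Umar 2, Silva 2. Nguyen has a majority.

Rao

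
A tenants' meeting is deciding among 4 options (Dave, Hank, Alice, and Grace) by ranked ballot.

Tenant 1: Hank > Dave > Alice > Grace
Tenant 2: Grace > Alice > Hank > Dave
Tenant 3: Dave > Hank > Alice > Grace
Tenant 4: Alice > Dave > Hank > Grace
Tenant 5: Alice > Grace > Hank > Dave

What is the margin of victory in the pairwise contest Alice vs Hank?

Ballots ranking Alice above Hank: 3.
Ballots ranking Hank above Alice: 2.
Alice wins 3–2, a margin of 1.

1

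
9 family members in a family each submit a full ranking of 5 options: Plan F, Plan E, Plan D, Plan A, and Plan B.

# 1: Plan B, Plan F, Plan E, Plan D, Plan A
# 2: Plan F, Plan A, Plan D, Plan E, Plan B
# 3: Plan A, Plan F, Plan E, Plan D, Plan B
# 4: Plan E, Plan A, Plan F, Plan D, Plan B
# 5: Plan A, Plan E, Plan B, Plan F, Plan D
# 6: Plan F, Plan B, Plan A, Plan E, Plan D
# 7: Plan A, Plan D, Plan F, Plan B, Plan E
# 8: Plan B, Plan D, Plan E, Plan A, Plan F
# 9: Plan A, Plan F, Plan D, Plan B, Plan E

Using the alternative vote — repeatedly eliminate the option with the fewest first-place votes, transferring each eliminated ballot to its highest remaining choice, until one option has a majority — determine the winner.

Round 1: Plan A 4, Plan F 2, Plan B 2, Plan E 1, Plan D 0. Plan D has the fewest and is eliminated.
Round 2: Plan A 4, Plan F 2, Plan B 2, Plan E 1. Plan E has the fewest and is eliminated.
Round 3: Plan A 5, Plan F 2, Plan B 2. Plan A has a majority.

Plan A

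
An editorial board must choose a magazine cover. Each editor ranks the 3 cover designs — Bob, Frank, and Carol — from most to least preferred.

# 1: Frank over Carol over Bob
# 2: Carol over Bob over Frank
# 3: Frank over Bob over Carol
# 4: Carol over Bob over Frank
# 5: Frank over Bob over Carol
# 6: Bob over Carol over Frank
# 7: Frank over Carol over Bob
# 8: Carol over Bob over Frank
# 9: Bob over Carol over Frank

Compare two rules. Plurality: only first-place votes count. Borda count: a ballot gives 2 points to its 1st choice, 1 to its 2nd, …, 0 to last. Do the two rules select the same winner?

No

Plurality first-place counts: Bob 2, Frank 4, Carol 3 → Frank.
Borda totals: Bob 9, Frank 8, Carol 10 → Carol.
The two rules disagree: plurality picks Frank, Borda picks Carol.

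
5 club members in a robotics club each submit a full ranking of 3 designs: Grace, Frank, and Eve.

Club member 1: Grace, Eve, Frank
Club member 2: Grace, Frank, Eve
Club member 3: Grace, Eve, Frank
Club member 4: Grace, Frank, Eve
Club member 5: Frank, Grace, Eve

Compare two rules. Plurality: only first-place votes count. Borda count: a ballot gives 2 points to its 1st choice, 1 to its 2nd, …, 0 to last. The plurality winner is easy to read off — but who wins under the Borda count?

Plurality first-place counts: Grace 4, Frank 1, Eve 0 → Grace.
Borda totals: Grace 9, Frank 4, Eve 2 → Grace.

Grace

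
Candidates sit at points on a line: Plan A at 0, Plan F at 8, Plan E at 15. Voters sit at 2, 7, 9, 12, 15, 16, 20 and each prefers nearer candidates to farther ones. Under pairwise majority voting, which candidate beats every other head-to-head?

Plan E

With single-peaked preferences on a line, the Condorcet winner is the candidate closest to the median voter.
The median voter (position 12) is closest to Plan E at 15.
Check: Plan E vs Plan F — voters closer to Plan E: 4 of 7.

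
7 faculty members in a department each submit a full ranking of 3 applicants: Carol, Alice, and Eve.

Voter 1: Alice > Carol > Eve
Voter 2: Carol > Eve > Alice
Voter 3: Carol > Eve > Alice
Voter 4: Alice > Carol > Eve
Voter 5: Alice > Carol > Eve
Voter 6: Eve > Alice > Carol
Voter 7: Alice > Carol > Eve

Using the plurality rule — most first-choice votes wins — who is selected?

Alice

First-place vote totals:
  Carol: 2
  Alice: 4
  Eve: 1
Alice has the most first-place votes.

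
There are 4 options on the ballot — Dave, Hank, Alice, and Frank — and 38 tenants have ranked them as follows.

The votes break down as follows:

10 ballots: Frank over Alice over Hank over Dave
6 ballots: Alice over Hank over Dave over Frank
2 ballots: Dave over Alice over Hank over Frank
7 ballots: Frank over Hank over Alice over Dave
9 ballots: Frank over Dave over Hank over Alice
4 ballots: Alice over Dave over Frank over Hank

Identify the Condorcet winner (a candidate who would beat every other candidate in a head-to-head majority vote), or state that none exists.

Head-to-head results (38 voters total):
Dave vs Hank: Hank wins 23–15.
Dave vs Alice: Alice wins 27–11.
Dave vs Frank: Frank wins 26–12.
Hank vs Alice: Alice wins 22–16.
Hank vs Frank: Frank wins 30–8.
Alice vs Frank: Frank wins 26–12.
Frank beats each rival — Dave (26–12), Hank (30–8), Alice (26–12) — so Frank is the Condorcet winner.

Frank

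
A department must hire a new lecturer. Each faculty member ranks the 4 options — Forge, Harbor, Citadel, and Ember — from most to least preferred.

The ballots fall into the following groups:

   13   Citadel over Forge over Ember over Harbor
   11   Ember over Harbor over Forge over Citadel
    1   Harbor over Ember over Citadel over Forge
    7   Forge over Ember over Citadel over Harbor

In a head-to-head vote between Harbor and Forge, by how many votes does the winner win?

Ballots ranking Harbor above Forge: 11+1 = 12.
Ballots ranking Forge above Harbor: 13+7 = 20.
Forge wins 20–12, a margin of 8.

8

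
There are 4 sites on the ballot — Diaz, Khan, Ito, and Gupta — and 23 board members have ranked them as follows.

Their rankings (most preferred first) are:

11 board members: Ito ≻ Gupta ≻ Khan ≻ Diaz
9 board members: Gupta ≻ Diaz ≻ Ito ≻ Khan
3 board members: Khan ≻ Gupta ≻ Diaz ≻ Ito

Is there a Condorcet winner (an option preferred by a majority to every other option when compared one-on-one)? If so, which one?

Gupta

Head-to-head results (23 voters total):
Diaz vs Khan: Khan wins 14–9.
Diaz vs Ito: Diaz wins 12–11.
Diaz vs Gupta: Gupta wins 23–0.
Khan vs Ito: Ito wins 20–3.
Khan vs Gupta: Gupta wins 20–3.
Ito vs Gupta: Gupta wins 12–11.
Gupta beats each rival — Diaz (23–0), Khan (20–3), Ito (12–11) — so Gupta is the Condorcet winner.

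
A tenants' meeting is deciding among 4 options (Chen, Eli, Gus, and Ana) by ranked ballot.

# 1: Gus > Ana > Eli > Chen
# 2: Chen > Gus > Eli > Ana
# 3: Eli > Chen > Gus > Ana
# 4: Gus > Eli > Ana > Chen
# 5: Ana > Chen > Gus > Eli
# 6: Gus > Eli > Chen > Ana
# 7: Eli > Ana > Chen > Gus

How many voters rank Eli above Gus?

Ballots ranking Eli above Gus: 2.
Ballots ranking Gus above Eli: 5.
So 2 of 7 voters prefer Eli to Gus.

2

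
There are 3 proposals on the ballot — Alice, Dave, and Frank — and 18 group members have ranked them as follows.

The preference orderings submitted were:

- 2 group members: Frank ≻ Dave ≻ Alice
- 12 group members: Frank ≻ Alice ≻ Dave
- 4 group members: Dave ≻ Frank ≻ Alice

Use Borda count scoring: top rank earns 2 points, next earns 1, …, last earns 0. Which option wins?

Frank

Borda scores:
  Alice: 2·0 + 12·1 + 4·0 = 12
  Dave: 2·1 + 12·0 + 4·2 = 10
  Frank: 2·2 + 12·2 + 4·1 = 32
Frank has the highest total.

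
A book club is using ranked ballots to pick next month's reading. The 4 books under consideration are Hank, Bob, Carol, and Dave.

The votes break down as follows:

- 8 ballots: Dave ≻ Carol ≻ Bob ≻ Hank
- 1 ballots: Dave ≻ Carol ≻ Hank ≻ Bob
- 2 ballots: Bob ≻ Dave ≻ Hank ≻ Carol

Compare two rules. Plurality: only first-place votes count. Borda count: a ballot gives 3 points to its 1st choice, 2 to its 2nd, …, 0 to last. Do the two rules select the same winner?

Plurality first-place counts: Hank 0, Bob 2, Carol 0, Dave 9 → Dave.
Borda totals: Hank 3, Bob 14, Carol 18, Dave 31 → Dave.
The two rules agree on Dave.

Yes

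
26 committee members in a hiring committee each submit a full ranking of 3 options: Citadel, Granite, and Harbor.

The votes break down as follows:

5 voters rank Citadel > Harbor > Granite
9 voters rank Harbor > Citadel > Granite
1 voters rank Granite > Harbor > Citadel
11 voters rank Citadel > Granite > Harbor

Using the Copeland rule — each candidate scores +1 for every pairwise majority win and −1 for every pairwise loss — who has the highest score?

Citadel

Pairwise results:
  Citadel vs Granite: Citadel wins 25–1.
  Citadel vs Harbor: Citadel wins 16–10.
  Granite vs Harbor: Harbor wins 14–12.
Copeland scores (wins − losses):
  Citadel: 2 − 0 = 2
  Granite: 0 − 2 = -2
  Harbor: 1 − 1 = 0
Citadel has the best Copeland score.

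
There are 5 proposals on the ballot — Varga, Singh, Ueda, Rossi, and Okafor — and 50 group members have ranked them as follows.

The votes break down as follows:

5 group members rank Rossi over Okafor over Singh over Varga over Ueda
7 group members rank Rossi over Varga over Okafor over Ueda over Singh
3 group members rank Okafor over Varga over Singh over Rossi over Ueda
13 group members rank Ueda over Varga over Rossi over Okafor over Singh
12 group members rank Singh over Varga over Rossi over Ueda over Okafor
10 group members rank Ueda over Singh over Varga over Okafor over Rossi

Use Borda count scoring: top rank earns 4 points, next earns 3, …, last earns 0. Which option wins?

Borda scores:
  Varga: 5·1 + 7·3 + 3·3 + 13·3 + 12·3 + 10·2 = 130
  Singh: 5·2 + 7·0 + 3·2 + 13·0 + 12·4 + 10·3 = 94
  Ueda: 5·0 + 7·1 + 3·0 + 13·4 + 12·1 + 10·4 = 111
  Rossi: 5·4 + 7·4 + 3·1 + 13·2 + 12·2 + 10·0 = 101
  Okafor: 5·3 + 7·2 + 3·4 + 13·1 + 12·0 + 10·1 = 64
Varga has the highest total.

Varga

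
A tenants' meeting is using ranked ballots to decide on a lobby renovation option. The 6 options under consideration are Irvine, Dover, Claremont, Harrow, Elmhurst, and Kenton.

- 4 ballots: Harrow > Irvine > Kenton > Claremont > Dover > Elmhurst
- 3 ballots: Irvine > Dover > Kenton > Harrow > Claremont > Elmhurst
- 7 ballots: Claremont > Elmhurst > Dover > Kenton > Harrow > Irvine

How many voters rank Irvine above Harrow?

Ballots ranking Irvine above Harrow: 3.
Ballots ranking Harrow above Irvine: 4+7 = 11.
So 3 of 14 voters prefer Irvine to Harrow.

3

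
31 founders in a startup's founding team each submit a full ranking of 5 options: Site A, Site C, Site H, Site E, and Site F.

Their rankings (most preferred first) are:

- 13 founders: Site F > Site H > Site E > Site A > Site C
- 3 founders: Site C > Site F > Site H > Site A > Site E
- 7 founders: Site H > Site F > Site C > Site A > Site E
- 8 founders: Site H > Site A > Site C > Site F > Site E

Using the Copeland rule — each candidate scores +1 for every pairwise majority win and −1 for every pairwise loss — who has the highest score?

Pairwise results:
  Site A vs Site C: Site A wins 21–10.
  Site A vs Site H: Site H wins 31–0.
  Site A vs Site E: Site A wins 18–13.
  Site A vs Site F: Site F wins 23–8.
  Site C vs Site H: Site H wins 28–3.
  Site C vs Site E: Site C wins 18–13.
  Site C vs Site F: Site F wins 20–11.
  Site H vs Site E: Site H wins 31–0.
  Site H vs Site F: Site F wins 16–15.
  Site E vs Site F: Site F wins 31–0.
Copeland scores (wins − losses):
  Site A: 2 − 2 = 0
  Site C: 1 − 3 = -2
  Site H: 3 − 1 = 2
  Site E: 0 − 4 = -4
  Site F: 4 − 0 = 4
Site F has the best Copeland score.

Site F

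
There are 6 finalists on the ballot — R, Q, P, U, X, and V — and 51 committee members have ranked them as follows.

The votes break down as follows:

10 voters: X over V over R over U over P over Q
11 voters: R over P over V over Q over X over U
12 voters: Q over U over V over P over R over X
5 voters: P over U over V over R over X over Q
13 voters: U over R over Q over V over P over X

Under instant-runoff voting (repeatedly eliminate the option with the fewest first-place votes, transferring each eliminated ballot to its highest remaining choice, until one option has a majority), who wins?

Round 1: U 13, Q 12, R 11, X 10, P 5, V 0. V has the fewest and is eliminated.
Round 2: U 13, Q 12, R 11, X 10, P 5. P has the fewest and is eliminated.
Round 3: U 18, Q 12, R 11, X 10. X has the fewest and is eliminated.
Round 4: R 21, U 18, Q 12. Q has the fewest and is eliminated.
Round 5: U 30, R 21. U has a majority.

U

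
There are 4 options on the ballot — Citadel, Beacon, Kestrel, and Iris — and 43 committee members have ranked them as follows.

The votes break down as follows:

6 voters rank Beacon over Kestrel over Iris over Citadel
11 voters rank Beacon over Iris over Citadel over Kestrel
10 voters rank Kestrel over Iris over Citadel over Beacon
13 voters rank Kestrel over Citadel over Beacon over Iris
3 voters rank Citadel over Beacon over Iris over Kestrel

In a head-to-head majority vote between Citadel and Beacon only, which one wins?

Citadel

Ballots ranking Citadel above Beacon: 10+13+3 = 26.
Ballots ranking Beacon above Citadel: 6+11 = 17.
Citadel wins the head-to-head, 26–17.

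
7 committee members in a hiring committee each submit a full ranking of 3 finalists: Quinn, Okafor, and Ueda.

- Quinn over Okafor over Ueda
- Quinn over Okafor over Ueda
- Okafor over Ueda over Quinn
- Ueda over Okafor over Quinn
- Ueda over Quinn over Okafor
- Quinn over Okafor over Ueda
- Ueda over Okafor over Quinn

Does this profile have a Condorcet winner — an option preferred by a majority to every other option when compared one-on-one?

No

Head-to-head results (7 voters total):
Quinn vs Okafor: Quinn wins 4–3.
Quinn vs Ueda: Ueda wins 4–3.
Okafor vs Ueda: Okafor wins 4–3.
No candidate beats all others: Quinn beats Okafor beats Ueda beats Quinn, a majority cycle.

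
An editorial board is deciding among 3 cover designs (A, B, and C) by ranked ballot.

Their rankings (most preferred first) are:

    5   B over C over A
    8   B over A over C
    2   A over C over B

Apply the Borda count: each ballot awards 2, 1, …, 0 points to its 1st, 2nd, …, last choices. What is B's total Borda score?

26

Borda scores:
  A: 5·0 + 8·1 + 2·2 = 12
  B: 5·2 + 8·2 + 2·0 = 26
  C: 5·1 + 8·0 + 2·1 = 7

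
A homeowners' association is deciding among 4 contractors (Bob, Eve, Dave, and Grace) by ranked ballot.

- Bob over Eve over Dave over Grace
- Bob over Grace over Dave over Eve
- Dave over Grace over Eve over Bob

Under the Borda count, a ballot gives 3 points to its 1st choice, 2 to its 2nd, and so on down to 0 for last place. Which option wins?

Bob

Borda scores:
  Bob: 3 + 3 + 0 = 6
  Eve: 2 + 0 + 1 = 3
  Dave: 1 + 1 + 3 = 5
  Grace: 0 + 2 + 2 = 4
Bob has the highest total.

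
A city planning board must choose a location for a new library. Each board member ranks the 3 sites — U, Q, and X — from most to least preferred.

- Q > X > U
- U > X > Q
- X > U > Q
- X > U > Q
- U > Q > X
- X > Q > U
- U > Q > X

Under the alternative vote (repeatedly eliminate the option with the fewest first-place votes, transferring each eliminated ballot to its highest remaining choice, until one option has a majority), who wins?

Round 1: U 3, X 3, Q 1. Q has the fewest and is eliminated.
Round 2: X 4, U 3. X has a majority.

X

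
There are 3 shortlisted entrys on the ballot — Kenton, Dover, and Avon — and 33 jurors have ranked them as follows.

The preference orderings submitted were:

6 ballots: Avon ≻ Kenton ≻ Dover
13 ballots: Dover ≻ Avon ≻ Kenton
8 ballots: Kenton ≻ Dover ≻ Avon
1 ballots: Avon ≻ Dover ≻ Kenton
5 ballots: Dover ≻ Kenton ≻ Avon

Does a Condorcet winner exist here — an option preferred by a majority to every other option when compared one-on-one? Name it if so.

Head-to-head results (33 voters total):
Kenton vs Dover: Dover wins 19–14.
Kenton vs Avon: Avon wins 20–13.
Dover vs Avon: Dover wins 26–7.
Dover beats each rival — Kenton (19–14), Avon (26–7) — so Dover is the Condorcet winner.

Dover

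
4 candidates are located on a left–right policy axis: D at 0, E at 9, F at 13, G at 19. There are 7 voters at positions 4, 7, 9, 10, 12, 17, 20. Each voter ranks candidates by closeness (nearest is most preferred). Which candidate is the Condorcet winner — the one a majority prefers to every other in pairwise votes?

With single-peaked preferences on a line, the Condorcet winner is the candidate closest to the median voter.
The median voter (position 10) is closest to E at 9.
Check: E vs G — voters closer to E: 5 of 7.

E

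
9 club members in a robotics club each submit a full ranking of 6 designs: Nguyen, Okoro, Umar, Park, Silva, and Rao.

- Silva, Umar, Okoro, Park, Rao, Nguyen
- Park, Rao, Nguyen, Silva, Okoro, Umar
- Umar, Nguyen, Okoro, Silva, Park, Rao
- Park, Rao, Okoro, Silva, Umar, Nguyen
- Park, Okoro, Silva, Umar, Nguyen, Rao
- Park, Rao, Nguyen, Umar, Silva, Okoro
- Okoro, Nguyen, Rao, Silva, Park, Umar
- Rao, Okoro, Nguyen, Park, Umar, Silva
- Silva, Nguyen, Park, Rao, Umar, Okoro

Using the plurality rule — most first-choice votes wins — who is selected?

Park

First-place vote totals:
  Nguyen: 0
  Okoro: 1
  Umar: 1
  Park: 4
  Silva: 2
  Rao: 1
Park has the most first-place votes.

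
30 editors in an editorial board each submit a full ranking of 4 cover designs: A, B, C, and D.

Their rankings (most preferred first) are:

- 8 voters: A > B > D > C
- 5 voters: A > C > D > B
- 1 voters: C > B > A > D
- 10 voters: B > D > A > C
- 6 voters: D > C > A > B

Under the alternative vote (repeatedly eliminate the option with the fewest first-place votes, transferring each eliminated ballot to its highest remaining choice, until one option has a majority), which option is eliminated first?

Round 1: A 13, B 10, D 6, C 1. C has the fewest and is eliminated.
Round 2: A 13, B 11, D 6. D has the fewest and is eliminated.
Round 3: A 19, B 11. A has a majority.

C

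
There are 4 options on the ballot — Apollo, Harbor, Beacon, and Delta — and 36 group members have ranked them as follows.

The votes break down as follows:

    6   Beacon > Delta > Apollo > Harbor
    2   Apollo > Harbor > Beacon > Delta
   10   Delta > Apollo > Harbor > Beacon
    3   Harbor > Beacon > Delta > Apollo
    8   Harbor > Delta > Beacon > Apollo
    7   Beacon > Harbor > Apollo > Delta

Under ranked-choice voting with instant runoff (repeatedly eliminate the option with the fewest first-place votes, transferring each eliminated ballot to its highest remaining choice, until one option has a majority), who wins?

Round 1: Beacon 13, Harbor 11, Delta 10, Apollo 2. Apollo has the fewest and is eliminated.
Round 2: Harbor 13, Beacon 13, Delta 10. Delta has the fewest and is eliminated.
Round 3: Harbor 23, Beacon 13. Harbor has a majority.

Harbor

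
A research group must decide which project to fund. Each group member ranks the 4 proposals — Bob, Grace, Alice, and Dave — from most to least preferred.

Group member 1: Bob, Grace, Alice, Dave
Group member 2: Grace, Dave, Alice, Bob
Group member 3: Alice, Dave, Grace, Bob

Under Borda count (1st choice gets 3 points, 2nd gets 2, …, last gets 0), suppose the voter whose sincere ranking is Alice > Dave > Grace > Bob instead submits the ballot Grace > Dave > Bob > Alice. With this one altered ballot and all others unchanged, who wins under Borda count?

Borda totals with the altered ballot: Bob 4, Grace 8, Alice 2, Dave 4.
The winner is unchanged: still Grace.

Grace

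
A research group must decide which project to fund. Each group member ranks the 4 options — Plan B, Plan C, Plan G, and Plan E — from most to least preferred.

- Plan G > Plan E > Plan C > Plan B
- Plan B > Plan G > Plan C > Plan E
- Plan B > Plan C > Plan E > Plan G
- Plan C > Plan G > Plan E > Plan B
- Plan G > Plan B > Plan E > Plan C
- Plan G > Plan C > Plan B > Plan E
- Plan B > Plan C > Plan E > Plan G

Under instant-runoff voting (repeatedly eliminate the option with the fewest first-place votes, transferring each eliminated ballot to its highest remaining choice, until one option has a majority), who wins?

Round 1: Plan B 3, Plan G 3, Plan C 1, Plan E 0. Plan E has the fewest and is eliminated.
Round 2: Plan B 3, Plan G 3, Plan C 1. Plan C has the fewest and is eliminated.
Round 3: Plan G 4, Plan B 3. Plan G has a majority.

Plan G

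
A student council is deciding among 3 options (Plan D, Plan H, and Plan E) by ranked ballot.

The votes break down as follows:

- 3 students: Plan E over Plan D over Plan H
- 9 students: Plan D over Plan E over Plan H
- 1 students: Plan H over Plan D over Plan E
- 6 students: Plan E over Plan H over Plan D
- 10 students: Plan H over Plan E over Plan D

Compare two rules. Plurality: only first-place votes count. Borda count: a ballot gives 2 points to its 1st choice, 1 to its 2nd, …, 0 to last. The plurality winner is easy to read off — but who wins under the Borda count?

Plurality first-place counts: Plan D 9, Plan H 11, Plan E 9 → Plan H.
Borda totals: Plan D 22, Plan H 28, Plan E 37 → Plan E.

Plan E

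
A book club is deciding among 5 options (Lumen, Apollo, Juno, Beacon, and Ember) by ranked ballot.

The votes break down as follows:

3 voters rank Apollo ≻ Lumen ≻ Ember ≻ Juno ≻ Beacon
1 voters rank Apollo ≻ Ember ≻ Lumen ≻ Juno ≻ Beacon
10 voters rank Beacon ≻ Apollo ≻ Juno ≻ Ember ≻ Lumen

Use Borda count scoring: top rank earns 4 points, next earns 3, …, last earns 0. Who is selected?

Apollo

Borda scores:
  Lumen: 3·3 + 2 + 10·0 = 11
  Apollo: 3·4 + 4 + 10·3 = 46
  Juno: 3·1 + 1 + 10·2 = 24
  Beacon: 3·0 + 0 + 10·4 = 40
  Ember: 3·2 + 3 + 10·1 = 19
Apollo has the highest total.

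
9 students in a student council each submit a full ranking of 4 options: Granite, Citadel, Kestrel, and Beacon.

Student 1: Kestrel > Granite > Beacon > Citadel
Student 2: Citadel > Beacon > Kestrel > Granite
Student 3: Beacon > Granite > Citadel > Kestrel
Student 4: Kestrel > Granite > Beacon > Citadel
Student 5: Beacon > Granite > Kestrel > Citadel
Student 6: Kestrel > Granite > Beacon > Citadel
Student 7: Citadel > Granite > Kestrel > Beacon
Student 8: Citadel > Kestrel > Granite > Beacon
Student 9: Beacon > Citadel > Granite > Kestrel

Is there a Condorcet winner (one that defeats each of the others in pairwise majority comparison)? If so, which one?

Head-to-head results (9 voters total):
Granite vs Citadel: Granite wins 5–4.
Granite vs Kestrel: Kestrel wins 5–4.
Granite vs Beacon: Granite wins 5–4.
Citadel vs Kestrel: Citadel wins 5–4.
Citadel vs Beacon: Beacon wins 6–3.
Kestrel vs Beacon: Kestrel wins 5–4.
No candidate beats all others: Granite beats Citadel beats Kestrel beats Granite, a majority cycle.

None — there is no Condorcet winner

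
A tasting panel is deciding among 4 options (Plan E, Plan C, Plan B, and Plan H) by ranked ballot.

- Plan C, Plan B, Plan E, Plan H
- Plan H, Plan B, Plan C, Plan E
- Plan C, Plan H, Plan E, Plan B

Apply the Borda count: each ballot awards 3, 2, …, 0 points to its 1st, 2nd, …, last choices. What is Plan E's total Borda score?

2

Borda scores:
  Plan E: 1 + 0 + 1 = 2
  Plan C: 3 + 1 + 3 = 7
  Plan B: 2 + 2 + 0 = 4
  Plan H: 0 + 3 + 2 = 5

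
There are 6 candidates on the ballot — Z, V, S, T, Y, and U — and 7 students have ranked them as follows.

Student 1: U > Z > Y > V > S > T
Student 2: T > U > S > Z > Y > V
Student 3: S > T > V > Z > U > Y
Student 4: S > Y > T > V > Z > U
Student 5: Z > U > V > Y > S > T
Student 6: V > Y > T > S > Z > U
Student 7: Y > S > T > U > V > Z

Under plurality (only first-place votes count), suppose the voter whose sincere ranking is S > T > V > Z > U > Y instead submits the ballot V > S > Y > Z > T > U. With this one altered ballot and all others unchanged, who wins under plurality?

First-place totals with the altered ballot: Z 1, V 2, S 1, T 1, Y 1, U 1.
The switch changes the winner from S to V.

V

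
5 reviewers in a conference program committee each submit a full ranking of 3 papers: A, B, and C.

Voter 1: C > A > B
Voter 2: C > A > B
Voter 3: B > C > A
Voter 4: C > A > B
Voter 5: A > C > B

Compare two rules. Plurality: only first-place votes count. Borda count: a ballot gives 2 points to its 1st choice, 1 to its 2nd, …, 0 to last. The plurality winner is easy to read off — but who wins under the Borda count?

C

Plurality first-place counts: A 1, B 1, C 3 → C.
Borda totals: A 5, B 2, C 8 → C.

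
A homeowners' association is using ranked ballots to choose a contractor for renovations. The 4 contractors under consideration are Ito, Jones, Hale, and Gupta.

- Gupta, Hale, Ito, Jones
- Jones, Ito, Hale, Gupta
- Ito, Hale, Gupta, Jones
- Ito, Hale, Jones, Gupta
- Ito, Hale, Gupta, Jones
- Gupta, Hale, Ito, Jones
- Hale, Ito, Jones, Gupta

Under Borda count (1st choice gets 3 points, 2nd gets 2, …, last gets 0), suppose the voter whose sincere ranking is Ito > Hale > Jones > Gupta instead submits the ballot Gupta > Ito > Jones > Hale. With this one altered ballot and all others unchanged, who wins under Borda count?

Borda totals with the altered ballot: Ito 14, Jones 5, Hale 12, Gupta 11.
The winner is unchanged: still Ito.

Ito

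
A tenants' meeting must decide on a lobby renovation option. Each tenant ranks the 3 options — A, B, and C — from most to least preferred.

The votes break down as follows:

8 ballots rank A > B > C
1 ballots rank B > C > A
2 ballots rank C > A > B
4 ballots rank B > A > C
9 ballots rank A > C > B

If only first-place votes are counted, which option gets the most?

A

First-place vote totals:
  A: 17
  B: 5
  C: 2
A has the most first-place votes.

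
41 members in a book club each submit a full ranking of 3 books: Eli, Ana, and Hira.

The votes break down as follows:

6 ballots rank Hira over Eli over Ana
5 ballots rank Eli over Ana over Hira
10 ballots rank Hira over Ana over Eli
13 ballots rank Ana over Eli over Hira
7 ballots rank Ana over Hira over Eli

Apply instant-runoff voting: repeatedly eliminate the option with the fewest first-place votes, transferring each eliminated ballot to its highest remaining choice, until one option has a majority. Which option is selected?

Ana

Round 1: Ana 20, Hira 16, Eli 5. Eli has the fewest and is eliminated.
Round 2: Ana 25, Hira 16. Ana has a majority.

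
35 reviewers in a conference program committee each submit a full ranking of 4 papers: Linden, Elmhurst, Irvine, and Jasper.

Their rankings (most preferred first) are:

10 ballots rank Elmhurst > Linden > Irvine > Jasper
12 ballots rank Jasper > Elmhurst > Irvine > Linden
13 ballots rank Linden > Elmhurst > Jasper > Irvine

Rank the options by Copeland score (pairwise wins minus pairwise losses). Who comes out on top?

Elmhurst

Pairwise results:
  Linden vs Elmhurst: Elmhurst wins 22–13.
  Linden vs Irvine: Linden wins 23–12.
  Linden vs Jasper: Linden wins 23–12.
  Elmhurst vs Irvine: Elmhurst wins 35–0.
  Elmhurst vs Jasper: Elmhurst wins 23–12.
  Irvine vs Jasper: Jasper wins 25–10.
Copeland scores (wins − losses):
  Linden: 2 − 1 = 1
  Elmhurst: 3 − 0 = 3
  Irvine: 0 − 3 = -3
  Jasper: 1 − 2 = -1
Elmhurst has the best Copeland score.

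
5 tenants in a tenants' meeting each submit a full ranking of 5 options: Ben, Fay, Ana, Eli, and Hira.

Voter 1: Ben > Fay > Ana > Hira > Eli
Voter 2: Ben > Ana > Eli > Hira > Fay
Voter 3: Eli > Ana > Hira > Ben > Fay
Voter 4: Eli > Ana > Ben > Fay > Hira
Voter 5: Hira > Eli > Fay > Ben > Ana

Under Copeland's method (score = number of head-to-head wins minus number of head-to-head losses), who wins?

Pairwise results:
  Ben vs Fay: Ben wins 4–1.
  Ben vs Ana: Ben wins 3–2.
  Ben vs Eli: Eli wins 3–2.
  Ben vs Hira: Ben wins 3–2.
  Fay vs Ana: Ana wins 3–2.
  Fay vs Eli: Eli wins 4–1.
  Fay vs Hira: Hira wins 3–2.
  Ana vs Eli: Eli wins 3–2.
  Ana vs Hira: Ana wins 4–1.
  Eli vs Hira: Eli wins 3–2.
Copeland scores (wins − losses):
  Ben: 3 − 1 = 2
  Fay: 0 − 4 = -4
  Ana: 2 − 2 = 0
  Eli: 4 − 0 = 4
  Hira: 1 − 3 = -2
Eli has the best Copeland score.

Eli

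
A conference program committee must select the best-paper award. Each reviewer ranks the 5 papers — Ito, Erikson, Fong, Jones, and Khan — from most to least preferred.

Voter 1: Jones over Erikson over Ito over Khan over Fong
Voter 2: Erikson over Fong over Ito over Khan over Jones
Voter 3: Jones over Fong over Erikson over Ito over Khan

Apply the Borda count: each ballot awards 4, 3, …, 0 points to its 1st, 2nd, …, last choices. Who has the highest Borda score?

Erikson

Borda scores:
  Ito: 2 + 2 + 1 = 5
  Erikson: 3 + 4 + 2 = 9
  Fong: 0 + 3 + 3 = 6
  Jones: 4 + 0 + 4 = 8
  Khan: 1 + 1 + 0 = 2
Erikson has the highest total.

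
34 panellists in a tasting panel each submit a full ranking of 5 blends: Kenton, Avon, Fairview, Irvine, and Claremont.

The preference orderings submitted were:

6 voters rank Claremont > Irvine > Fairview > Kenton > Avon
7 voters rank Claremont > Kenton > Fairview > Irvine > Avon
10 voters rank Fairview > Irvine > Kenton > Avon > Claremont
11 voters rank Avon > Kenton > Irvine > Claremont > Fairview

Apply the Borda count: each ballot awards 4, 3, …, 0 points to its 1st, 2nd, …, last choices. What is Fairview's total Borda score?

66

Borda scores:
  Kenton: 6·1 + 7·3 + 10·2 + 11·3 = 80
  Avon: 6·0 + 7·0 + 10·1 + 11·4 = 54
  Fairview: 6·2 + 7·2 + 10·4 + 11·0 = 66
  Irvine: 6·3 + 7·1 + 10·3 + 11·2 = 77
  Claremont: 6·4 + 7·4 + 10·0 + 11·1 = 63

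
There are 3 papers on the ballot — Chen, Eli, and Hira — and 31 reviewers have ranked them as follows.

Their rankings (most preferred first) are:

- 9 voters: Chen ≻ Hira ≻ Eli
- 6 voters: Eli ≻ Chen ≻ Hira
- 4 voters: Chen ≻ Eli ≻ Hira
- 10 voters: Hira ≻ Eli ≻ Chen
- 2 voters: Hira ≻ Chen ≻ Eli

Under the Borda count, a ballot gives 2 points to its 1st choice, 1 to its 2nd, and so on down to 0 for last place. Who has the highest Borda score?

Borda scores:
  Chen: 9·2 + 6·1 + 4·2 + 10·0 + 2·1 = 34
  Eli: 9·0 + 6·2 + 4·1 + 10·1 + 2·0 = 26
  Hira: 9·1 + 6·0 + 4·0 + 10·2 + 2·2 = 33
Chen has the highest total.

Chen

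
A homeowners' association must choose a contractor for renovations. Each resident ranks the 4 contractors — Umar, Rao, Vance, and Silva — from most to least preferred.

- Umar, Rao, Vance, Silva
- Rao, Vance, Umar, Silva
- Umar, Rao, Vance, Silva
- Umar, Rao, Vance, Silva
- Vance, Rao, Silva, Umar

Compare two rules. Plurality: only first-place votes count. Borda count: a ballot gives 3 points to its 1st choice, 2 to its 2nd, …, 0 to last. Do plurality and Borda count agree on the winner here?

No

Plurality first-place counts: Umar 3, Rao 1, Vance 1, Silva 0 → Umar.
Borda totals: Umar 10, Rao 11, Vance 8, Silva 1 → Rao.
The two rules disagree: plurality picks Umar, Borda picks Rao.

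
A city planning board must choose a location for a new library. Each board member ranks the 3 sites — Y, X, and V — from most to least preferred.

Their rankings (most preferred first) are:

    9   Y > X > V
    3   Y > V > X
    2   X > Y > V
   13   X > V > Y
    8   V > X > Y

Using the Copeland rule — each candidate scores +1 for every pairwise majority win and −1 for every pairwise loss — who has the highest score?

X

Pairwise results:
  Y vs X: X wins 23–12.
  Y vs V: V wins 21–14.
  X vs V: X wins 24–11.
Copeland scores (wins − losses):
  Y: 0 − 2 = -2
  X: 2 − 0 = 2
  V: 1 − 1 = 0
X has the best Copeland score.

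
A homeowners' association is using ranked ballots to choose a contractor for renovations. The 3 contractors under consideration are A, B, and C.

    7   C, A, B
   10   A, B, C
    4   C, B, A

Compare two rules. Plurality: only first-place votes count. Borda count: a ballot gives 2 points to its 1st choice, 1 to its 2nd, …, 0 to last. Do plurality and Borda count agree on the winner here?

Plurality first-place counts: A 10, B 0, C 11 → C.
Borda totals: A 27, B 14, C 22 → A.
The two rules disagree: plurality picks C, Borda picks A.

No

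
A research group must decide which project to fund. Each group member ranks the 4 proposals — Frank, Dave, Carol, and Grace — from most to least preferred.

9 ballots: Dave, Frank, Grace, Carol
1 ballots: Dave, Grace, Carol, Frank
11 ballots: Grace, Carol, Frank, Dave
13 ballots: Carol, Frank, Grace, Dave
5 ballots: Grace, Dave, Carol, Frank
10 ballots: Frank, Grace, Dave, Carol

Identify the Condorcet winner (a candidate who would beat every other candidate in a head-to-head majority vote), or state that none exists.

None — there is no Condorcet winner

Head-to-head results (49 voters total):
Frank vs Dave: Frank wins 34–15.
Frank vs Carol: Carol wins 30–19.
Frank vs Grace: Frank wins 32–17.
Dave vs Carol: Dave wins 25–24.
Dave vs Grace: Grace wins 39–10.
Carol vs Grace: Grace wins 36–13.
No candidate beats all others: Frank beats Dave beats Carol beats Frank, a majority cycle.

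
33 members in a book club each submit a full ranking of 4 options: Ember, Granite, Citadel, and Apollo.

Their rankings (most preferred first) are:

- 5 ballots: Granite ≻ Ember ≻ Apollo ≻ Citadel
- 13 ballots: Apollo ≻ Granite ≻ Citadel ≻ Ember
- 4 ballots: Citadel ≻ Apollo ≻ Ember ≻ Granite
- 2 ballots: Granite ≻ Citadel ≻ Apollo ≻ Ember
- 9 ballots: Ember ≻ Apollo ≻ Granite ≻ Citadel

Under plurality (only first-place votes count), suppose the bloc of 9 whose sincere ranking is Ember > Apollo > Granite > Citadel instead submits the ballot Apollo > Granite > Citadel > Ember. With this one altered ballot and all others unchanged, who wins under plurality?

First-place totals with the altered ballot: Ember 0, Granite 7, Citadel 4, Apollo 22.
The winner is unchanged: still Apollo.

Apollo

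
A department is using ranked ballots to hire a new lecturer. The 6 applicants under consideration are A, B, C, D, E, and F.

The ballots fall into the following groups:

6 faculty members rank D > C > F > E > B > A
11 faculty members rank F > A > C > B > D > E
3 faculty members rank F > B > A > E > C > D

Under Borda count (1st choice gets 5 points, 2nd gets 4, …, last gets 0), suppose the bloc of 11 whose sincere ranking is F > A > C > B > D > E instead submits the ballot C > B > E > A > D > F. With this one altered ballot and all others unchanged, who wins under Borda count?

Borda totals with the altered ballot: A 31, B 62, C 82, D 41, E 51, F 33.
The switch changes the winner from F to C.

C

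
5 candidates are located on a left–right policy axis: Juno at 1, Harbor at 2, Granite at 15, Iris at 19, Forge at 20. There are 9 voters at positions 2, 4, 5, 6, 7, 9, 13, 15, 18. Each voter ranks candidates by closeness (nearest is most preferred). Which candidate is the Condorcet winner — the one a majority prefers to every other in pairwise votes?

With single-peaked preferences on a line, the Condorcet winner is the candidate closest to the median voter.
The median voter (position 7) is closest to Harbor at 2.
Check: Harbor vs Forge — voters closer to Harbor: 6 of 9.

Harbor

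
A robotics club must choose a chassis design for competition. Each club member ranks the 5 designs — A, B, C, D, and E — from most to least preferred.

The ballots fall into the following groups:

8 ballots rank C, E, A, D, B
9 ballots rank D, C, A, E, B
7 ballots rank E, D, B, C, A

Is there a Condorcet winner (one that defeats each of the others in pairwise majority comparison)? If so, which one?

No Condorcet winner

Head-to-head results (24 voters total):
A vs B: A wins 17–7.
A vs C: C wins 24–0.
A vs D: D wins 16–8.
A vs E: E wins 15–9.
B vs C: C wins 17–7.
B vs D: D wins 24–0.
B vs E: E wins 24–0.
C vs D: D wins 16–8.
C vs E: C wins 17–7.
D vs E: E wins 15–9.
No candidate beats all others: C beats E beats D beats C, a majority cycle.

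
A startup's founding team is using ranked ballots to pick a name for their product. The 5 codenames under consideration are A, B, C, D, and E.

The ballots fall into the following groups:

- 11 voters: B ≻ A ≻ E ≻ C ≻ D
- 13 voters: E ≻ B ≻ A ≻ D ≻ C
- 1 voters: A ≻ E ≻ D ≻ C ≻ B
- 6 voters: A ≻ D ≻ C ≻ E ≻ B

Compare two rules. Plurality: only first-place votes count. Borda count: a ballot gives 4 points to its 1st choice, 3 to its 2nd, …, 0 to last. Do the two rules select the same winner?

No

Plurality first-place counts: A 7, B 11, C 0, D 0, E 13 → E.
Borda totals: A 87, B 83, C 24, D 33, E 83 → A.
The two rules disagree: plurality picks E, Borda picks A.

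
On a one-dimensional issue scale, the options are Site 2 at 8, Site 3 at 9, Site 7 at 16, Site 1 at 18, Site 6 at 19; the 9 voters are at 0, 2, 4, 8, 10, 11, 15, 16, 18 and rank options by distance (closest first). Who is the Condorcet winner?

With single-peaked preferences on a line, the Condorcet winner is the candidate closest to the median voter.
The median voter (position 10) is closest to Site 3 at 9.
Check: Site 3 vs Site 2 — voters closer to Site 3: 5 of 9.

Site 3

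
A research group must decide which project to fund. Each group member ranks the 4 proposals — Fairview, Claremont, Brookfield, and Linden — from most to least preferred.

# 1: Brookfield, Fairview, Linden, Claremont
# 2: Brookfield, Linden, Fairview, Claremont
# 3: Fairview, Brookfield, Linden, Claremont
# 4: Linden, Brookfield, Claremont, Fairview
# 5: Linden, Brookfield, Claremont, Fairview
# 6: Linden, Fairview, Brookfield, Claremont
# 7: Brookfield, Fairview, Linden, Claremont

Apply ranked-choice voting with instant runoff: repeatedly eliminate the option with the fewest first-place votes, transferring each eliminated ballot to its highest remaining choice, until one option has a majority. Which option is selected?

Brookfield

Round 1: Brookfield 3, Linden 3, Fairview 1, Claremont 0. Claremont has the fewest and is eliminated.
Round 2: Brookfield 3, Linden 3, Fairview 1. Fairview has the fewest and is eliminated.
Round 3: Brookfield 4, Linden 3. Brookfield has a majority.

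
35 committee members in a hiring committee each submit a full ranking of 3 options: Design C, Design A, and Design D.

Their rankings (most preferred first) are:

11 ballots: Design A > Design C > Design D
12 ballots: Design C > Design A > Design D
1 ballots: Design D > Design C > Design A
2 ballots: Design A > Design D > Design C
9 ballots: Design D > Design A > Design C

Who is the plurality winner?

Design A

First-place vote totals:
  Design C: 12
  Design A: 13
  Design D: 10
Design A has the most first-place votes.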